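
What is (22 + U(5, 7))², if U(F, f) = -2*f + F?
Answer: 169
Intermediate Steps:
U(F, f) = F - 2*f
(22 + U(5, 7))² = (22 + (5 - 2*7))² = (22 + (5 - 14))² = (22 - 9)² = 13² = 169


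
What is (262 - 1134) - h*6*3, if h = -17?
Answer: -566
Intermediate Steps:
(262 - 1134) - h*6*3 = (262 - 1134) - (-17*6)*3 = -872 - (-102)*3 = -872 - 1*(-306) = -872 + 306 = -566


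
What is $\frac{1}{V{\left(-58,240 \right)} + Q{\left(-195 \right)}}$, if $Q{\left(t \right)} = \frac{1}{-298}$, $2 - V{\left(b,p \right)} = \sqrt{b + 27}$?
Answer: $\frac{177310}{3106949} + \frac{88804 i \sqrt{31}}{3106949} \approx 0.057069 + 0.15914 i$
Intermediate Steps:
$V{\left(b,p \right)} = 2 - \sqrt{27 + b}$ ($V{\left(b,p \right)} = 2 - \sqrt{b + 27} = 2 - \sqrt{27 + b}$)
$Q{\left(t \right)} = - \frac{1}{298}$
$\frac{1}{V{\left(-58,240 \right)} + Q{\left(-195 \right)}} = \frac{1}{\left(2 - \sqrt{27 - 58}\right) - \frac{1}{298}} = \frac{1}{\left(2 - \sqrt{-31}\right) - \frac{1}{298}} = \frac{1}{\left(2 - i \sqrt{31}\right) - \frac{1}{298}} = \frac{1}{\frac{595}{298} - i \sqrt{31}}$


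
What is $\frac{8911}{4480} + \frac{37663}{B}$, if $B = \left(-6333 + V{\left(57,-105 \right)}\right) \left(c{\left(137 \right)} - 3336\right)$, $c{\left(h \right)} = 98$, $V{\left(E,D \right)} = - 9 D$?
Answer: $\frac{2779162529}{1395707520} \approx 1.9912$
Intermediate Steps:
$B = 17446344$ ($B = \left(-6333 - -945\right) \left(98 - 3336\right) = \left(-6333 + 945\right) \left(-3238\right) = \left(-5388\right) \left(-3238\right) = 17446344$)
$\frac{8911}{4480} + \frac{37663}{B} = \frac{8911}{4480} + \frac{37663}{17446344} = 8911 \cdot \frac{1}{4480} + 37663 \cdot \frac{1}{17446344} = \frac{1273}{640} + \frac{37663}{17446344} = \frac{2779162529}{1395707520}$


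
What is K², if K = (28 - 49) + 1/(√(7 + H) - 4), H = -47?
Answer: 5*(-2083*I + 1428*√10)/(8*(-3*I + 2*√10)) ≈ 443.99 + 4.7596*I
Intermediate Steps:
K = -21 + 1/(-4 + 2*I*√10) (K = (28 - 49) + 1/(√(7 - 47) - 4) = -21 + 1/(√(-40) - 4) = -21 + 1/(2*I*√10 - 4) = -21 + 1/(-4 + 2*I*√10) ≈ -21.071 - 0.11294*I)
K² = (-295/14 - I*√10/28)²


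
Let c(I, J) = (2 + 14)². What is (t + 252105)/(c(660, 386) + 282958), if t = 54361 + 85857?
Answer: 392323/283214 ≈ 1.3853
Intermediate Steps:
c(I, J) = 256 (c(I, J) = 16² = 256)
t = 140218
(t + 252105)/(c(660, 386) + 282958) = (140218 + 252105)/(256 + 282958) = 392323/283214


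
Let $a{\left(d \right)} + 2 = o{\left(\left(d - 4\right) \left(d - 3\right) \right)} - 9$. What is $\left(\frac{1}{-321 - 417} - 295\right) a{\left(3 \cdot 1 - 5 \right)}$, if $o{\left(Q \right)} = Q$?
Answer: $- \frac{4136509}{738} \approx -5605.0$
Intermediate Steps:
$a{\left(d \right)} = -11 + \left(-4 + d\right) \left(-3 + d\right)$ ($a{\left(d \right)} = -2 + \left(\left(d - 4\right) \left(d - 3\right) - 9\right) = -2 + \left(\left(-4 + d\right) \left(-3 + d\right) - 9\right) = -2 + \left(-9 + \left(-4 + d\right) \left(-3 + d\right)\right) = -11 + \left(-4 + d\right) \left(-3 + d\right)$)
$\left(\frac{1}{-321 - 417} - 295\right) a{\left(3 \cdot 1 - 5 \right)} = \left(\frac{1}{-321 - 417} - 295\right) \left(1 + \left(3 \cdot 1 - 5\right)^{2} - 7 \left(3 \cdot 1 - 5\right)\right) = \left(\frac{1}{-738} - 295\right) \left(1 + \left(3 - 5\right)^{2} - 7 \left(3 - 5\right)\right) = \left(- \frac{1}{738} - 295\right) \left(1 + \left(-2\right)^{2} - -14\right) = - \frac{217711 \left(1 + 4 + 14\right)}{738} = \left(- \frac{217711}{738}\right) 19 = - \frac{4136509}{738}$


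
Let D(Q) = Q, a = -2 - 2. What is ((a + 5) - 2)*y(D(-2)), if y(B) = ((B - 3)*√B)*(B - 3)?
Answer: -25*I*√2 ≈ -35.355*I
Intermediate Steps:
a = -4
y(B) = √B*(-3 + B)² (y(B) = ((-3 + B)*√B)*(-3 + B) = (√B*(-3 + B))*(-3 + B) = √B*(-3 + B)²)
((a + 5) - 2)*y(D(-2)) = ((-4 + 5) - 2)*(√(-2)*(-3 - 2)²) = (1 - 2)*((I*√2)*(-5)²) = -I*√2*25 = -25*I*√2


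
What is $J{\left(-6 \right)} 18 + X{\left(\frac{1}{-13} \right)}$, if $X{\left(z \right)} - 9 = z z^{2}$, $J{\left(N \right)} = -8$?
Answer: $- \frac{296596}{2197} \approx -135.0$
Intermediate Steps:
$X{\left(z \right)} = 9 + z^{3}$ ($X{\left(z \right)} = 9 + z z^{2} = 9 + z^{3}$)
$J{\left(-6 \right)} 18 + X{\left(\frac{1}{-13} \right)} = \left(-8\right) 18 + \left(9 + \left(\frac{1}{-13}\right)^{3}\right) = -144 + \left(9 + \left(- \frac{1}{13}\right)^{3}\right) = -144 + \left(9 - \frac{1}{2197}\right) = -144 + \frac{19772}{2197} = - \frac{296596}{2197}$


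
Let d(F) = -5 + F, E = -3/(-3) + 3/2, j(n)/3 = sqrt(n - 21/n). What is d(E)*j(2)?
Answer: -15*I*sqrt(34)/4 ≈ -21.866*I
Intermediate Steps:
j(n) = 3*sqrt(n - 21/n)
E = 5/2 (E = -3*(-1/3) + 3*(1/2) = 1 + 3/2 = 5/2 ≈ 2.5000)
d(E)*j(2) = (-5 + 5/2)*(3*sqrt(2 - 21/2)) = -15*sqrt(2 - 21*1/2)/2 = -15*sqrt(2 - 21/2)/2 = -15*sqrt(-17/2)/2 = -15*I*sqrt(34)/2/2 = -15*I*sqrt(34)/4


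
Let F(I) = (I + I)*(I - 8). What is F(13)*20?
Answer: 2600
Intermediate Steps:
F(I) = 2*I*(-8 + I) (F(I) = (2*I)*(-8 + I) = 2*I*(-8 + I))
F(13)*20 = (2*13*(-8 + 13))*20 = (2*13*5)*20 = 130*20 = 2600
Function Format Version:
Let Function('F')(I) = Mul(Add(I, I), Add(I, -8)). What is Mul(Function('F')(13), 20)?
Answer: 2600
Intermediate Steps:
Function('F')(I) = Mul(2, I, Add(-8, I)) (Function('F')(I) = Mul(Mul(2, I), Add(-8, I)) = Mul(2, I, Add(-8, I)))
Mul(Function('F')(13), 20) = Mul(Mul(2, 13, Add(-8, 13)), 20) = Mul(Mul(2, 13, 5), 20) = Mul(130, 20) = 2600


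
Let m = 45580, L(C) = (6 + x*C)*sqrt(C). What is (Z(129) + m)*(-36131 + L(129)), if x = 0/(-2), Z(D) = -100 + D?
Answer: -1647898779 + 273654*sqrt(129) ≈ -1.6448e+9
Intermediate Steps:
x = 0 (x = 0*(-1/2) = 0)
L(C) = 6*sqrt(C) (L(C) = (6 + 0*C)*sqrt(C) = (6 + 0)*sqrt(C) = 6*sqrt(C))
(Z(129) + m)*(-36131 + L(129)) = ((-100 + 129) + 45580)*(-36131 + 6*sqrt(129)) = (29 + 45580)*(-36131 + 6*sqrt(129)) = 45609*(-36131 + 6*sqrt(129)) = -1647898779 + 273654*sqrt(129)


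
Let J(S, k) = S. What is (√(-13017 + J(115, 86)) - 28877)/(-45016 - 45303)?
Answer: 28877/90319 - I*√12902/90319 ≈ 0.31972 - 0.0012576*I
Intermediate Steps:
(√(-13017 + J(115, 86)) - 28877)/(-45016 - 45303) = (√(-13017 + 115) - 28877)/(-45016 - 45303) = (√(-12902) - 28877)/(-90319) = (I*√12902 - 28877)*(-1/90319) = (-28877 + I*√12902)*(-1/90319) = 28877/90319 - I*√12902/90319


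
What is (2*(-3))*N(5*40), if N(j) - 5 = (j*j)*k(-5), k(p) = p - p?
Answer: -30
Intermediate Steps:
k(p) = 0
N(j) = 5 (N(j) = 5 + (j*j)*0 = 5 + j**2*0 = 5 + 0 = 5)
(2*(-3))*N(5*40) = (2*(-3))*5 = -6*5 = -30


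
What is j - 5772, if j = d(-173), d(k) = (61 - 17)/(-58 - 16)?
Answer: -213586/37 ≈ -5772.6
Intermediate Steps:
d(k) = -22/37 (d(k) = 44/(-74) = 44*(-1/74) = -22/37)
j = -22/37 ≈ -0.59459
j - 5772 = -22/37 - 5772 = -213586/37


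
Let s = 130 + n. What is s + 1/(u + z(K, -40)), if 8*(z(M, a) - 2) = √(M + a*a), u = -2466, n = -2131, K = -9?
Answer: -777511425049/388561353 - 8*√1591/388561353 ≈ -2001.0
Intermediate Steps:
z(M, a) = 2 + √(M + a²)/8 (z(M, a) = 2 + √(M + a*a)/8 = 2 + √(M + a²)/8)
s = -2001 (s = 130 - 2131 = -2001)
s + 1/(u + z(K, -40)) = -2001 + 1/(-2466 + (2 + √(-9 + (-40)²)/8)) = -2001 + 1/(-2466 + (2 + √(-9 + 1600)/8)) = -2001 + 1/(-2466 + (2 + √1591/8)) = -2001 + 1/(-2464 + √1591/8)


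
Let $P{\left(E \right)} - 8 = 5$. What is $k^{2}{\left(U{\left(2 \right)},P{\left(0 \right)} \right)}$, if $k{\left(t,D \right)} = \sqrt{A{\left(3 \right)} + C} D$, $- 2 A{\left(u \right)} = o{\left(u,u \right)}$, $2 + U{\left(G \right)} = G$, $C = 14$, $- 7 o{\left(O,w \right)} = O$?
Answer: $\frac{33631}{14} \approx 2402.2$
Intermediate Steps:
$o{\left(O,w \right)} = - \frac{O}{7}$
$U{\left(G \right)} = -2 + G$
$A{\left(u \right)} = \frac{u}{14}$ ($A{\left(u \right)} = - \frac{\left(- \frac{1}{7}\right) u}{2} = \frac{u}{14}$)
$P{\left(E \right)} = 13$ ($P{\left(E \right)} = 8 + 5 = 13$)
$k{\left(t,D \right)} = \frac{D \sqrt{2786}}{14}$ ($k{\left(t,D \right)} = \sqrt{\frac{1}{14} \cdot 3 + 14} D = \sqrt{\frac{3}{14} + 14} D = \sqrt{\frac{199}{14}} D = \frac{\sqrt{2786}}{14} D = \frac{D \sqrt{2786}}{14}$)
$k^{2}{\left(U{\left(2 \right)},P{\left(0 \right)} \right)} = \left(\frac{1}{14} \cdot 13 \sqrt{2786}\right)^{2} = \left(\frac{13 \sqrt{2786}}{14}\right)^{2} = \frac{33631}{14}$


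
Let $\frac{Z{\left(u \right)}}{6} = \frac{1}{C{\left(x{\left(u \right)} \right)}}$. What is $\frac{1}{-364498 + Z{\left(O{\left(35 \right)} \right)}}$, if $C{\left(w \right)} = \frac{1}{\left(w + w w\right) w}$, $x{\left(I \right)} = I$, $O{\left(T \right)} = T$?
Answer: $- \frac{1}{99898} \approx -1.001 \cdot 10^{-5}$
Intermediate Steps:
$C{\left(w \right)} = \frac{1}{w \left(w + w^{2}\right)}$ ($C{\left(w \right)} = \frac{1}{\left(w + w^{2}\right) w} = \frac{1}{w \left(w + w^{2}\right)}$)
$Z{\left(u \right)} = 6 u^{2} \left(1 + u\right)$ ($Z{\left(u \right)} = \frac{6}{\frac{1}{u^{2}} \frac{1}{1 + u}} = 6 u^{2} \left(1 + u\right)$)
$\frac{1}{-364498 + Z{\left(O{\left(35 \right)} \right)}} = \frac{1}{-364498 + 6 \cdot 35^{2} \left(1 + 35\right)} = \frac{1}{-364498 + 6 \cdot 1225 \cdot 36} = \frac{1}{-364498 + 264600} = \frac{1}{-99898} = - \frac{1}{99898}$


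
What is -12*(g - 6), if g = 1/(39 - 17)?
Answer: 786/11 ≈ 71.455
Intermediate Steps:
g = 1/22 ≈ 0.045455
-12*(g - 6) = -12*(1/22 - 6) = -12*(-131/22) = 786/11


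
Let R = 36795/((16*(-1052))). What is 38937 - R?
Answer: 655424379/16832 ≈ 38939.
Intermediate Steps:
R = -36795/16832 (R = 36795/(-16832) = 36795*(-1/16832) = -36795/16832 ≈ -2.1860)
38937 - R = 38937 - 1*(-36795/16832) = 38937 + 36795/16832 = 655424379/16832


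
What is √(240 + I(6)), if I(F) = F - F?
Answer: 4*√15 ≈ 15.492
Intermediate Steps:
I(F) = 0
√(240 + I(6)) = √(240 + 0) = √240 = 4*√15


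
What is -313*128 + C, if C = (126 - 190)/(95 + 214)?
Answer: -12379840/309 ≈ -40064.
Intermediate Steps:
C = -64/309 ≈ -0.20712
-313*128 + C = -313*128 - 64/309 = -40064 - 64/309 = -12379840/309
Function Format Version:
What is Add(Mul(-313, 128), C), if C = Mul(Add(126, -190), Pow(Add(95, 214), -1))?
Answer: Rational(-12379840, 309) ≈ -40064.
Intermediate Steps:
C = Rational(-64, 309) (C = Mul(-64, Pow(309, -1)) = Mul(-64, Rational(1, 309)) = Rational(-64, 309) ≈ -0.20712)
Add(Mul(-313, 128), C) = Add(Mul(-313, 128), Rational(-64, 309)) = Add(-40064, Rational(-64, 309)) = Rational(-12379840, 309)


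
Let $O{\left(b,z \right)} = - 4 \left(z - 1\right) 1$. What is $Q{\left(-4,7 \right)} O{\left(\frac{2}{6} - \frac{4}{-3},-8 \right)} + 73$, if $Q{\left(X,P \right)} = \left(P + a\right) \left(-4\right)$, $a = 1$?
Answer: $-1079$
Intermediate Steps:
$O{\left(b,z \right)} = 4 - 4 z$ ($O{\left(b,z \right)} = - 4 \left(-1 + z\right) 1 = \left(4 - 4 z\right) 1 = 4 - 4 z$)
$Q{\left(X,P \right)} = -4 - 4 P$ ($Q{\left(X,P \right)} = \left(P + 1\right) \left(-4\right) = \left(1 + P\right) \left(-4\right) = -4 - 4 P$)
$Q{\left(-4,7 \right)} O{\left(\frac{2}{6} - \frac{4}{-3},-8 \right)} + 73 = \left(-4 - 28\right) \left(4 - -32\right) + 73 = \left(-4 - 28\right) \left(4 + 32\right) + 73 = \left(-32\right) 36 + 73 = -1152 + 73 = -1079$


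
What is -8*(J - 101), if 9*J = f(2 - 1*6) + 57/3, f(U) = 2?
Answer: 2368/3 ≈ 789.33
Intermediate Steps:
J = 7/3 (J = (2 + 57/3)/9 = (2 + 57*(⅓))/9 = (2 + 19)/9 = (⅑)*21 = 7/3 ≈ 2.3333)
-8*(J - 101) = -8*(7/3 - 101) = -8*(-296/3) = 2368/3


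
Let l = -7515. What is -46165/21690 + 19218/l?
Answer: -16972631/3622230 ≈ -4.6857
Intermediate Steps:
-46165/21690 + 19218/l = -46165/21690 + 19218/(-7515) = -46165*1/21690 + 19218*(-1/7515) = -9233/4338 - 6406/2505 = -16972631/3622230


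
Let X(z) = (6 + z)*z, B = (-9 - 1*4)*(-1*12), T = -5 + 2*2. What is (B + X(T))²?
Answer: 22801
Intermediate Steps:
T = -1 (T = -5 + 4 = -1)
B = 156 (B = (-9 - 4)*(-12) = -13*(-12) = 156)
X(z) = z*(6 + z)
(B + X(T))² = (156 - (6 - 1))² = (156 - 1*5)² = (156 - 5)² = 151² = 22801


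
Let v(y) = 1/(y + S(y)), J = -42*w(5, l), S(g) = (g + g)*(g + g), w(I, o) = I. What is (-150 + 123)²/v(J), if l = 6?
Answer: 128442510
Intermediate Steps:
S(g) = 4*g² (S(g) = (2*g)*(2*g) = 4*g²)
J = -210 (J = -42*5 = -210)
v(y) = 1/(y + 4*y²)
(-150 + 123)²/v(J) = (-150 + 123)²/((1/((-210)*(1 + 4*(-210))))) = (-27)²/((-1/(210*(1 - 840)))) = 729/((-1/210/(-839))) = 729/((-1/210*(-1/839))) = 729/(1/176190) = 729*176190 = 128442510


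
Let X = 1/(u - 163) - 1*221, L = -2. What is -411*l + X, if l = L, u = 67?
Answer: 57695/96 ≈ 600.99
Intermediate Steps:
l = -2
X = -21217/96 (X = 1/(67 - 163) - 1*221 = 1/(-96) - 221 = -1/96 - 221 = -21217/96 ≈ -221.01)
-411*l + X = -411*(-2) - 21217/96 = 822 - 21217/96 = 57695/96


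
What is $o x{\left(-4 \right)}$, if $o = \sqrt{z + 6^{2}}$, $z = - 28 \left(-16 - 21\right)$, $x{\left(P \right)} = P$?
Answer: $- 16 \sqrt{67} \approx -130.97$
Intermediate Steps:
$z = 1036$ ($z = \left(-28\right) \left(-37\right) = 1036$)
$o = 4 \sqrt{67}$ ($o = \sqrt{1036 + 6^{2}} = \sqrt{1036 + 36} = \sqrt{1072} = 4 \sqrt{67} \approx 32.741$)
$o x{\left(-4 \right)} = 4 \sqrt{67} \left(-4\right) = - 16 \sqrt{67}$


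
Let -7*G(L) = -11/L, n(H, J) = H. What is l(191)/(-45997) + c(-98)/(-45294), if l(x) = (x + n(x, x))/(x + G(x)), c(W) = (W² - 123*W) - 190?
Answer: -3002376326251/6333946319031 ≈ -0.47401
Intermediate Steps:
G(L) = 11/(7*L) (G(L) = -(-11)/(7*L) = 11/(7*L))
c(W) = -190 + W² - 123*W
l(x) = 2*x/(x + 11/(7*x)) (l(x) = (x + x)/(x + 11/(7*x)) = (2*x)/(x + 11/(7*x)) = 2*x/(x + 11/(7*x)))
l(191)/(-45997) + c(-98)/(-45294) = (14*191²/(11 + 7*191²))/(-45997) + (-190 + (-98)² - 123*(-98))/(-45294) = (14*36481/(11 + 7*36481))*(-1/45997) + (-190 + 9604 + 12054)*(-1/45294) = (14*36481/(11 + 255367))*(-1/45997) + 21468*(-1/45294) = (14*36481/255378)*(-1/45997) - 3578/7549 = (14*36481*(1/255378))*(-1/45997) - 3578/7549 = (255367/127689)*(-1/45997) - 3578/7549 = -36481/839044419 - 3578/7549 = -3002376326251/6333946319031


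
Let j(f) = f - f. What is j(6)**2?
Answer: 0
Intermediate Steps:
j(f) = 0
j(6)**2 = 0**2 = 0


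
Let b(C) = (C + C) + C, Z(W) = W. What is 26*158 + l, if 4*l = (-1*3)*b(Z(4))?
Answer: 4099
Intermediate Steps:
b(C) = 3*C (b(C) = 2*C + C = 3*C)
l = -9 (l = ((-1*3)*(3*4))/4 = (-3*12)/4 = (¼)*(-36) = -9)
26*158 + l = 26*158 - 9 = 4108 - 9 = 4099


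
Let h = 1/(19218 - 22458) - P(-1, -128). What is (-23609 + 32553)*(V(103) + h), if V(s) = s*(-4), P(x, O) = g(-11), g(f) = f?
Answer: -1452551438/405 ≈ -3.5865e+6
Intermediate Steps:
P(x, O) = -11
V(s) = -4*s
h = 35639/3240 (h = 1/(19218 - 22458) - 1*(-11) = 1/(-3240) + 11 = -1/3240 + 11 = 35639/3240 ≈ 11.000)
(-23609 + 32553)*(V(103) + h) = (-23609 + 32553)*(-4*103 + 35639/3240) = 8944*(-412 + 35639/3240) = 8944*(-1299241/3240) = -1452551438/405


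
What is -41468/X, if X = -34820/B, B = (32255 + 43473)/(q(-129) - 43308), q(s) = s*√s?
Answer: -179893681472/86484845285 + 4822586224*I*√129/778363607565 ≈ -2.0801 + 0.070371*I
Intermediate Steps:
q(s) = s^(3/2)
B = 75728/(-43308 - 129*I*√129) (B = (32255 + 43473)/((-129)^(3/2) - 43308) = 75728/(-129*I*√129 - 43308) = 75728/(-43308 - 129*I*√129) ≈ -1.7466 + 0.059089*I)
X = -34820/(-121467712/69545539 + 3256304*I*√129/625909851) ≈ 19913.0 + 673.68*I
-41468/X = -41468/(94249035/4733 + 1122945*I*√129/18932)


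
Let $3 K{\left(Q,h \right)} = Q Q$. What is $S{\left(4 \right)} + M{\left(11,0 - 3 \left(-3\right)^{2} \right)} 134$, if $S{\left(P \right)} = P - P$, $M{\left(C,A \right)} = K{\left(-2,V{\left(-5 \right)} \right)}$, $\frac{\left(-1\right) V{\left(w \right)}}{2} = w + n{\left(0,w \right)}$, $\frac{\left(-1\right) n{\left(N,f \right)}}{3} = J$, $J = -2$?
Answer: $\frac{536}{3} \approx 178.67$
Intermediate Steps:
$n{\left(N,f \right)} = 6$ ($n{\left(N,f \right)} = \left(-3\right) \left(-2\right) = 6$)
$V{\left(w \right)} = -12 - 2 w$ ($V{\left(w \right)} = - 2 \left(w + 6\right) = - 2 \left(6 + w\right) = -12 - 2 w$)
$K{\left(Q,h \right)} = \frac{Q^{2}}{3}$ ($K{\left(Q,h \right)} = \frac{Q Q}{3} = \frac{Q^{2}}{3}$)
$M{\left(C,A \right)} = \frac{4}{3}$ ($M{\left(C,A \right)} = \frac{\left(-2\right)^{2}}{3} = \frac{1}{3} \cdot 4 = \frac{4}{3}$)
$S{\left(P \right)} = 0$
$S{\left(4 \right)} + M{\left(11,0 - 3 \left(-3\right)^{2} \right)} 134 = 0 + \frac{4}{3} \cdot 134 = 0 + \frac{536}{3} = \frac{536}{3}$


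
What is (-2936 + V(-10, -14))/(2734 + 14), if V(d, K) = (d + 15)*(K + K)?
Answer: -769/687 ≈ -1.1194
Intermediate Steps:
V(d, K) = 2*K*(15 + d) (V(d, K) = (15 + d)*(2*K) = 2*K*(15 + d))
(-2936 + V(-10, -14))/(2734 + 14) = (-2936 + 2*(-14)*(15 - 10))/(2734 + 14) = (-2936 + 2*(-14)*5)/2748 = (-2936 - 140)*(1/2748) = -3076*1/2748 = -769/687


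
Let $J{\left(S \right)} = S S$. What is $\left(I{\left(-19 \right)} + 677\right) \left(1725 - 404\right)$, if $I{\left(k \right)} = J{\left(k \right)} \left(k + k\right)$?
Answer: $-17227161$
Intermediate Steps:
$J{\left(S \right)} = S^{2}$
$I{\left(k \right)} = 2 k^{3}$ ($I{\left(k \right)} = k^{2} \left(k + k\right) = k^{2} \cdot 2 k = 2 k^{3}$)
$\left(I{\left(-19 \right)} + 677\right) \left(1725 - 404\right) = \left(2 \left(-19\right)^{3} + 677\right) \left(1725 - 404\right) = \left(2 \left(-6859\right) + 677\right) 1321 = \left(-13718 + 677\right) 1321 = \left(-13041\right) 1321 = -17227161$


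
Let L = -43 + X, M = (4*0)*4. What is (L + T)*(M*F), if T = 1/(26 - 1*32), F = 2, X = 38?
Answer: 0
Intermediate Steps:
M = 0 (M = 0*4 = 0)
T = -⅙ (T = 1/(26 - 32) = 1/(-6) = -⅙ ≈ -0.16667)
L = -5 (L = -43 + 38 = -5)
(L + T)*(M*F) = (-5 - ⅙)*(0*2) = -31/6*0 = 0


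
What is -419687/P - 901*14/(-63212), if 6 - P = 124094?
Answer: 7023625169/1960962664 ≈ 3.5817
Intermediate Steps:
P = -124088 (P = 6 - 1*124094 = 6 - 124094 = -124088)
-419687/P - 901*14/(-63212) = -419687/(-124088) - 901*14/(-63212) = -419687*(-1/124088) - 12614*(-1/63212) = 419687/124088 + 6307/31606 = 7023625169/1960962664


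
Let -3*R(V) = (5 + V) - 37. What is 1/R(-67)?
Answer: 1/33 ≈ 0.030303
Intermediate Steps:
R(V) = 32/3 - V/3 (R(V) = -((5 + V) - 37)/3 = -(-32 + V)/3 = 32/3 - V/3)
1/R(-67) = 1/(32/3 - 1/3*(-67)) = 1/(32/3 + 67/3) = 1/33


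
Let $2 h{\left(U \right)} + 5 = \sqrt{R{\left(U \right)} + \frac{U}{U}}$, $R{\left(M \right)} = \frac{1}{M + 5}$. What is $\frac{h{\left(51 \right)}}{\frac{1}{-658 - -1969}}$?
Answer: $- \frac{6555}{2} + \frac{1311 \sqrt{798}}{56} \approx -2616.2$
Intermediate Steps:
$R{\left(M \right)} = \frac{1}{5 + M}$
$h{\left(U \right)} = - \frac{5}{2} + \frac{\sqrt{1 + \frac{1}{5 + U}}}{2}$ ($h{\left(U \right)} = - \frac{5}{2} + \frac{\sqrt{\frac{1}{5 + U} + \frac{U}{U}}}{2} = - \frac{5}{2} + \frac{\sqrt{\frac{1}{5 + U} + 1}}{2} = - \frac{5}{2} + \frac{\sqrt{1 + \frac{1}{5 + U}}}{2}$)
$\frac{h{\left(51 \right)}}{\frac{1}{-658 - -1969}} = \frac{- \frac{5}{2} + \frac{\sqrt{\frac{6 + 51}{5 + 51}}}{2}}{\frac{1}{-658 - -1969}} = \frac{- \frac{5}{2} + \frac{\sqrt{\frac{1}{56} \cdot 57}}{2}}{\frac{1}{-658 + \left(-1005 + 2974\right)}} = \frac{- \frac{5}{2} + \frac{\sqrt{\frac{1}{56} \cdot 57}}{2}}{\frac{1}{-658 + 1969}} = \frac{- \frac{5}{2} + \frac{\sqrt{\frac{57}{56}}}{2}}{\frac{1}{1311}} = \left(- \frac{5}{2} + \frac{\frac{1}{28} \sqrt{798}}{2}\right) \frac{1}{\frac{1}{1311}} = \left(- \frac{5}{2} + \frac{\sqrt{798}}{56}\right) 1311 = - \frac{6555}{2} + \frac{1311 \sqrt{798}}{56}$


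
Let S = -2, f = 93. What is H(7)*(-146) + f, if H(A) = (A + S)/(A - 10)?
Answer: 1009/3 ≈ 336.33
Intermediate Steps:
H(A) = (-2 + A)/(-10 + A) (H(A) = (A - 2)/(A - 10) = (-2 + A)/(-10 + A))
H(7)*(-146) + f = ((-2 + 7)/(-10 + 7))*(-146) + 93 = (5/(-3))*(-146) + 93 = -⅓*5*(-146) + 93 = -5/3*(-146) + 93 = 730/3 + 93 = 1009/3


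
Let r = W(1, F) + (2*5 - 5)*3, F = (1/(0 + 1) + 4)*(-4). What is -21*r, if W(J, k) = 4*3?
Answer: -567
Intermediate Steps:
F = -20 (F = (1/1 + 4)*(-4) = (1 + 4)*(-4) = 5*(-4) = -20)
W(J, k) = 12
r = 27 (r = 12 + (2*5 - 5)*3 = 12 + (10 - 5)*3 = 12 + 5*3 = 12 + 15 = 27)
-21*r = -21*27 = -567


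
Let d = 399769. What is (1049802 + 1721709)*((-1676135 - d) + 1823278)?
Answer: -700155737886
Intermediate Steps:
(1049802 + 1721709)*((-1676135 - d) + 1823278) = (1049802 + 1721709)*((-1676135 - 1*399769) + 1823278) = 2771511*((-1676135 - 399769) + 1823278) = 2771511*(-2075904 + 1823278) = 2771511*(-252626) = -700155737886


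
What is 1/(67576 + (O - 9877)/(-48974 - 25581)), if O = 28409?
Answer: 74555/5038110148 ≈ 1.4798e-5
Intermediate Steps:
1/(67576 + (O - 9877)/(-48974 - 25581)) = 1/(67576 + (28409 - 9877)/(-48974 - 25581)) = 1/(67576 + 18532/(-74555)) = 1/(67576 + 18532*(-1/74555)) = 1/(67576 - 18532/74555) = 1/(5038110148/74555) = 74555/5038110148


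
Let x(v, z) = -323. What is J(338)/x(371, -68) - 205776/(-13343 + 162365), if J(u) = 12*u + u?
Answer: -2357086/157301 ≈ -14.985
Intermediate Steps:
J(u) = 13*u
J(338)/x(371, -68) - 205776/(-13343 + 162365) = (13*338)/(-323) - 205776/(-13343 + 162365) = 4394*(-1/323) - 205776/149022 = -4394/323 - 205776*1/149022 = -4394/323 - 11432/8279 = -2357086/157301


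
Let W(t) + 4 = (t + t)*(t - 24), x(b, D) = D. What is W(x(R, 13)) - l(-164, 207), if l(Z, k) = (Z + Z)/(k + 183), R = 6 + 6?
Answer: -56386/195 ≈ -289.16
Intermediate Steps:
R = 12
l(Z, k) = 2*Z/(183 + k) (l(Z, k) = (2*Z)/(183 + k) = 2*Z/(183 + k))
W(t) = -4 + 2*t*(-24 + t) (W(t) = -4 + (t + t)*(t - 24) = -4 + (2*t)*(-24 + t) = -4 + 2*t*(-24 + t))
W(x(R, 13)) - l(-164, 207) = (-4 - 48*13 + 2*13²) - 2*(-164)/(183 + 207) = (-4 - 624 + 2*169) - 2*(-164)/390 = (-4 - 624 + 338) - 2*(-164)/390 = -290 - 1*(-164/195) = -290 + 164/195 = -56386/195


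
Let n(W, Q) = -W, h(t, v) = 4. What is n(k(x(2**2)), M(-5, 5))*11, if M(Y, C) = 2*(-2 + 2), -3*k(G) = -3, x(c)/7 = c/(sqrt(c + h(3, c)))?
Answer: -11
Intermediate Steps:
x(c) = 7*c/sqrt(4 + c) (x(c) = 7*(c/(sqrt(c + 4))) = 7*(c/(sqrt(4 + c))) = 7*(c/sqrt(4 + c)) = 7*c/sqrt(4 + c))
k(G) = 1 (k(G) = -1/3*(-3) = 1)
M(Y, C) = 0 (M(Y, C) = 2*0 = 0)
n(k(x(2**2)), M(-5, 5))*11 = -1*1*11 = -1*11 = -11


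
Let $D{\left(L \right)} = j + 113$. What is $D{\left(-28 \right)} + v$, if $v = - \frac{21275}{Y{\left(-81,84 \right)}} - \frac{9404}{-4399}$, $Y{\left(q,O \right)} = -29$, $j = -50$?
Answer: $\frac{101898414}{127571} \approx 798.76$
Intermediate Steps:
$D{\left(L \right)} = 63$ ($D{\left(L \right)} = -50 + 113 = 63$)
$v = \frac{93861441}{127571}$ ($v = - \frac{21275}{-29} - \frac{9404}{-4399} = \left(-21275\right) \left(- \frac{1}{29}\right) - - \frac{9404}{4399} = \frac{21275}{29} + \frac{9404}{4399} = \frac{93861441}{127571} \approx 735.76$)
$D{\left(-28 \right)} + v = 63 + \frac{93861441}{127571} = \frac{101898414}{127571}$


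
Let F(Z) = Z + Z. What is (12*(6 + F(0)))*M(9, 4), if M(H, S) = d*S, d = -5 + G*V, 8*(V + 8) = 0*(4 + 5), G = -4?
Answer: 7776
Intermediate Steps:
V = -8 (V = -8 + (0*(4 + 5))/8 = -8 + (0*9)/8 = -8 + (1/8)*0 = -8 + 0 = -8)
F(Z) = 2*Z
d = 27 (d = -5 - 4*(-8) = -5 + 32 = 27)
M(H, S) = 27*S
(12*(6 + F(0)))*M(9, 4) = (12*(6 + 2*0))*(27*4) = (12*(6 + 0))*108 = (12*6)*108 = 72*108 = 7776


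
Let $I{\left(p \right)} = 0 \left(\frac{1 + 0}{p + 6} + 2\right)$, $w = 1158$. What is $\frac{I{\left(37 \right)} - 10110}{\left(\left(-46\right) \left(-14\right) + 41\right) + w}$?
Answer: $- \frac{10110}{1843} \approx -5.4856$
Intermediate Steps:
$I{\left(p \right)} = 0$ ($I{\left(p \right)} = 0 \left(1 \frac{1}{6 + p} + 2\right) = 0 \left(\frac{1}{6 + p} + 2\right) = 0 \left(2 + \frac{1}{6 + p}\right) = 0$)
$\frac{I{\left(37 \right)} - 10110}{\left(\left(-46\right) \left(-14\right) + 41\right) + w} = \frac{0 - 10110}{\left(\left(-46\right) \left(-14\right) + 41\right) + 1158} = - \frac{10110}{\left(644 + 41\right) + 1158} = - \frac{10110}{685 + 1158} = - \frac{10110}{1843}$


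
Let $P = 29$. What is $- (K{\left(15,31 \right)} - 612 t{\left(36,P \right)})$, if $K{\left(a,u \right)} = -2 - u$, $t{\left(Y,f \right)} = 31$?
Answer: $19005$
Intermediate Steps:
$- (K{\left(15,31 \right)} - 612 t{\left(36,P \right)}) = - (\left(-2 - 31\right) - 18972) = - (-33 - 18972) = \left(-1\right) \left(-19005\right) = 19005$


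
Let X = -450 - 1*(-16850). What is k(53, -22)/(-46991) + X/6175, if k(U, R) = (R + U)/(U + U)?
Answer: 3267558519/1230318362 ≈ 2.6559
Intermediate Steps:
X = 16400 (X = -450 + 16850 = 16400)
k(U, R) = (R + U)/(2*U) (k(U, R) = (R + U)/((2*U)) = (R + U)*(1/(2*U)) = (R + U)/(2*U))
k(53, -22)/(-46991) + X/6175 = ((½)*(-22 + 53)/53)/(-46991) + 16400/6175 = ((½)*(1/53)*31)*(-1/46991) + 16400*(1/6175) = (31/106)*(-1/46991) + 656/247 = -31/4981046 + 656/247 = 3267558519/1230318362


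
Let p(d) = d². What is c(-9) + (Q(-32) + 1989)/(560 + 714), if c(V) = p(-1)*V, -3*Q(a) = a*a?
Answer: -29455/3822 ≈ -7.7067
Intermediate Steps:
Q(a) = -a²/3 (Q(a) = -a*a/3 = -a²/3)
c(V) = V (c(V) = (-1)²*V = 1*V = V)
c(-9) + (Q(-32) + 1989)/(560 + 714) = -9 + (-⅓*(-32)² + 1989)/(560 + 714) = -9 + (-⅓*1024 + 1989)/1274 = -9 + (-1024/3 + 1989)*(1/1274) = -9 + (4943/3)*(1/1274) = -9 + 4943/3822 = -29455/3822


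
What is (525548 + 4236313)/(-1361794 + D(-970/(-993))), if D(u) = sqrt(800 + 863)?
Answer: -166273685606/47550843507 - 122099*sqrt(1663)/47550843507 ≈ -3.4969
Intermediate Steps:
D(u) = sqrt(1663)
(525548 + 4236313)/(-1361794 + D(-970/(-993))) = (525548 + 4236313)/(-1361794 + sqrt(1663)) = 4761861/(-1361794 + sqrt(1663))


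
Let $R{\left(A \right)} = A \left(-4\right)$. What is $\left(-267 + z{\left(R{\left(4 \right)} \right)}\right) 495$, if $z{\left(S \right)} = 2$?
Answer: $-131175$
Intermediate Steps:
$R{\left(A \right)} = - 4 A$
$\left(-267 + z{\left(R{\left(4 \right)} \right)}\right) 495 = \left(-267 + 2\right) 495 = \left(-265\right) 495 = -131175$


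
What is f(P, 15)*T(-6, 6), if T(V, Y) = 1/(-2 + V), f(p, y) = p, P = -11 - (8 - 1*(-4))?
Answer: 23/8 ≈ 2.8750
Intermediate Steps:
P = -23 (P = -11 - (8 + 4) = -11 - 1*12 = -11 - 12 = -23)
f(P, 15)*T(-6, 6) = -23/(-2 - 6) = -23/(-8) = -23*(-⅛) = 23/8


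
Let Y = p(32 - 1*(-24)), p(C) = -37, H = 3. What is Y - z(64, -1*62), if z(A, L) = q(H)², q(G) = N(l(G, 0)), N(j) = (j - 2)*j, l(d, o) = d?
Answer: -46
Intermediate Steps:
Y = -37
N(j) = j*(-2 + j) (N(j) = (-2 + j)*j = j*(-2 + j))
q(G) = G*(-2 + G)
z(A, L) = 9 (z(A, L) = (3*(-2 + 3))² = (3*1)² = 3² = 9)
Y - z(64, -1*62) = -37 - 1*9 = -37 - 9 = -46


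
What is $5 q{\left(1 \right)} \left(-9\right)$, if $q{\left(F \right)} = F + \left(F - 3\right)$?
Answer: $45$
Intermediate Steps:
$q{\left(F \right)} = -3 + 2 F$ ($q{\left(F \right)} = F + \left(-3 + F\right) = -3 + 2 F$)
$5 q{\left(1 \right)} \left(-9\right) = 5 \left(-3 + 2 \cdot 1\right) \left(-9\right) = 5 \left(-3 + 2\right) \left(-9\right) = 5 \left(-1\right) \left(-9\right) = \left(-5\right) \left(-9\right) = 45$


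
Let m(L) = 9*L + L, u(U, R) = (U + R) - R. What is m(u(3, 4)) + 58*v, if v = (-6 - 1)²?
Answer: 2872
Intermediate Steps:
u(U, R) = U (u(U, R) = (R + U) - R = U)
v = 49 (v = (-7)² = 49)
m(L) = 10*L
m(u(3, 4)) + 58*v = 10*3 + 58*49 = 30 + 2842 = 2872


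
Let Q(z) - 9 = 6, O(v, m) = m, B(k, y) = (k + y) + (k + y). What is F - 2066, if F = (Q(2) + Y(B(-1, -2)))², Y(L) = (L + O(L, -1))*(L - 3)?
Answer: 4018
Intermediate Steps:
B(k, y) = 2*k + 2*y
Q(z) = 15 (Q(z) = 9 + 6 = 15)
Y(L) = (-1 + L)*(-3 + L) (Y(L) = (L - 1)*(L - 3) = (-1 + L)*(-3 + L))
F = 6084 (F = (15 + (3 + (2*(-1) + 2*(-2))² - 4*(2*(-1) + 2*(-2))))² = (15 + (3 + (-2 - 4)² - 4*(-2 - 4)))² = (15 + (3 + (-6)² - 4*(-6)))² = (15 + (3 + 36 + 24))² = (15 + 63)² = 78² = 6084)
F - 2066 = 6084 - 2066 = 4018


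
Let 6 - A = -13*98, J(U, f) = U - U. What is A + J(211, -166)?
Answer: 1280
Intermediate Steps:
J(U, f) = 0
A = 1280 (A = 6 - (-13)*98 = 6 - 1*(-1274) = 6 + 1274 = 1280)
A + J(211, -166) = 1280 + 0 = 1280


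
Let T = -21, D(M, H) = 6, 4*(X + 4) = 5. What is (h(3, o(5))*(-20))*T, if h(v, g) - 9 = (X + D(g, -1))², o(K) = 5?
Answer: 32865/4 ≈ 8216.3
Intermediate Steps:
X = -11/4 (X = -4 + (¼)*5 = -4 + 5/4 = -11/4 ≈ -2.7500)
h(v, g) = 313/16 (h(v, g) = 9 + (-11/4 + 6)² = 9 + (13/4)² = 9 + 169/16 = 313/16)
(h(3, o(5))*(-20))*T = ((313/16)*(-20))*(-21) = -1565/4*(-21) = 32865/4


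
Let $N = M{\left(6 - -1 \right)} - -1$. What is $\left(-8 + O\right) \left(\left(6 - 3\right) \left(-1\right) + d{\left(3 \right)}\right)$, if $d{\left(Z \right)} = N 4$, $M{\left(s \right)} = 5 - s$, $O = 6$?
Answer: $14$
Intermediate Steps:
$N = -1$ ($N = \left(5 - \left(6 - -1\right)\right) - -1 = \left(5 - \left(6 + 1\right)\right) + 1 = \left(5 - 7\right) + 1 = -2 + 1 = -1$)
$d{\left(Z \right)} = -4$ ($d{\left(Z \right)} = \left(-1\right) 4 = -4$)
$\left(-8 + O\right) \left(\left(6 - 3\right) \left(-1\right) + d{\left(3 \right)}\right) = \left(-8 + 6\right) \left(\left(6 - 3\right) \left(-1\right) - 4\right) = - 2 \left(3 \left(-1\right) - 4\right) = - 2 \left(-3 - 4\right) = \left(-2\right) \left(-7\right) = 14$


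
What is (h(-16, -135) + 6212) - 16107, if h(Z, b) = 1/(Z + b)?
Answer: -1494146/151 ≈ -9895.0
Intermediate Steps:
(h(-16, -135) + 6212) - 16107 = (1/(-16 - 135) + 6212) - 16107 = (1/(-151) + 6212) - 16107 = (-1/151 + 6212) - 16107 = 938011/151 - 16107 = -1494146/151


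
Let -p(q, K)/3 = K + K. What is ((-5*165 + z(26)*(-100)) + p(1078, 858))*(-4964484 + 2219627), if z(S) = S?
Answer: 23531659061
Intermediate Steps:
p(q, K) = -6*K (p(q, K) = -3*(K + K) = -6*K)
((-5*165 + z(26)*(-100)) + p(1078, 858))*(-4964484 + 2219627) = ((-5*165 + 26*(-100)) - 6*858)*(-4964484 + 2219627) = ((-825 - 2600) - 5148)*(-2744857) = (-3425 - 5148)*(-2744857) = -8573*(-2744857) = 23531659061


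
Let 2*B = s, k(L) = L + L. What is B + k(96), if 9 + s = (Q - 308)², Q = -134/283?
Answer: 7650974179/160178 ≈ 47765.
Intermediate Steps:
Q = -134/283 (Q = -134*1/283 = -134/283 ≈ -0.47350)
s = 7620220003/80089 (s = -9 + (-134/283 - 308)² = -9 + (-87298/283)² = -9 + 7620940804/80089 = 7620220003/80089 ≈ 95147.)
k(L) = 2*L
B = 7620220003/160178 (B = (½)*(7620220003/80089) = 7620220003/160178 ≈ 47573.)
B + k(96) = 7620220003/160178 + 2*96 = 7620220003/160178 + 192 = 7650974179/160178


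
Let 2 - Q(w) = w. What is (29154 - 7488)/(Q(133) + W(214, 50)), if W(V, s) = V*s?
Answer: 7222/3523 ≈ 2.0500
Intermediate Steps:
Q(w) = 2 - w
(29154 - 7488)/(Q(133) + W(214, 50)) = (29154 - 7488)/((2 - 1*133) + 214*50) = 21666/((2 - 133) + 10700) = 21666/(-131 + 10700) = 21666/10569 = 21666*(1/10569) = 7222/3523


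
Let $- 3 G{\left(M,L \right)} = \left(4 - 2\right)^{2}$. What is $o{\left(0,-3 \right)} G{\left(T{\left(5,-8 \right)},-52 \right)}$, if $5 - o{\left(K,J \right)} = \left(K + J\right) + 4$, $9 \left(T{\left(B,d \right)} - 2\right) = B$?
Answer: $- \frac{16}{3} \approx -5.3333$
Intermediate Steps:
$T{\left(B,d \right)} = 2 + \frac{B}{9}$
$G{\left(M,L \right)} = - \frac{4}{3}$ ($G{\left(M,L \right)} = - \frac{\left(4 - 2\right)^{2}}{3} = - \frac{2^{2}}{3} = \left(- \frac{1}{3}\right) 4 = - \frac{4}{3}$)
$o{\left(K,J \right)} = 1 - J - K$ ($o{\left(K,J \right)} = 5 - \left(\left(K + J\right) + 4\right) = 5 - \left(\left(J + K\right) + 4\right) = 5 - \left(4 + J + K\right) = 1 - J - K$)
$o{\left(0,-3 \right)} G{\left(T{\left(5,-8 \right)},-52 \right)} = \left(1 - -3 - 0\right) \left(- \frac{4}{3}\right) = \left(1 + 3 + 0\right) \left(- \frac{4}{3}\right) = 4 \left(- \frac{4}{3}\right) = - \frac{16}{3}$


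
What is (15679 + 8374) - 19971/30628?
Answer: 736675313/30628 ≈ 24052.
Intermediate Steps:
(15679 + 8374) - 19971/30628 = 24053 - 19971*1/30628 = 24053 - 19971/30628 = 736675313/30628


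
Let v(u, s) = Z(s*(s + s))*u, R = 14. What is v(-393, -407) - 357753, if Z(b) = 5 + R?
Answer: -365220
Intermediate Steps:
Z(b) = 19 (Z(b) = 5 + 14 = 19)
v(u, s) = 19*u
v(-393, -407) - 357753 = 19*(-393) - 357753 = -7467 - 357753 = -365220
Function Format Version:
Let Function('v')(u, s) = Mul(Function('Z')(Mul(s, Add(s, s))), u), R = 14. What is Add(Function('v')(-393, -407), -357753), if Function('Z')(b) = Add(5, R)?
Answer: -365220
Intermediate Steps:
Function('Z')(b) = 19 (Function('Z')(b) = Add(5, 14) = 19)
Function('v')(u, s) = Mul(19, u)
Add(Function('v')(-393, -407), -357753) = Add(Mul(19, -393), -357753) = Add(-7467, -357753) = -365220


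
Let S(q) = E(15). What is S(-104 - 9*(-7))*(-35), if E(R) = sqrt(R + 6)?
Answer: -35*sqrt(21) ≈ -160.39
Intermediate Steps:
E(R) = sqrt(6 + R)
S(q) = sqrt(21) (S(q) = sqrt(6 + 15) = sqrt(21))
S(-104 - 9*(-7))*(-35) = sqrt(21)*(-35) = -35*sqrt(21)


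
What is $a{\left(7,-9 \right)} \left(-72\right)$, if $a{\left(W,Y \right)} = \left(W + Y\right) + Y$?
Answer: $792$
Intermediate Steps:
$a{\left(W,Y \right)} = W + 2 Y$
$a{\left(7,-9 \right)} \left(-72\right) = \left(7 + 2 \left(-9\right)\right) \left(-72\right) = \left(7 - 18\right) \left(-72\right) = \left(-11\right) \left(-72\right) = 792$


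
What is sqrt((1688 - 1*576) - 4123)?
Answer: I*sqrt(3011) ≈ 54.873*I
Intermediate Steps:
sqrt((1688 - 1*576) - 4123) = sqrt((1688 - 576) - 4123) = sqrt(1112 - 4123) = sqrt(-3011) = I*sqrt(3011)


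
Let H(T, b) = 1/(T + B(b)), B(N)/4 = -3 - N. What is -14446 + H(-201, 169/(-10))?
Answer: -10502247/727 ≈ -14446.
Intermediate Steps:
B(N) = -12 - 4*N (B(N) = 4*(-3 - N) = -12 - 4*N)
H(T, b) = 1/(-12 + T - 4*b) (H(T, b) = 1/(T + (-12 - 4*b)) = 1/(-12 + T - 4*b))
-14446 + H(-201, 169/(-10)) = -14446 - 1/(12 - 1*(-201) + 4*(169/(-10))) = -14446 - 1/(12 + 201 + 4*(169*(-1/10))) = -14446 - 1/(12 + 201 + 4*(-169/10)) = -14446 - 1/(12 + 201 - 338/5) = -14446 - 1/727/5 = -14446 - 1*5/727 = -14446 - 5/727 = -10502247/727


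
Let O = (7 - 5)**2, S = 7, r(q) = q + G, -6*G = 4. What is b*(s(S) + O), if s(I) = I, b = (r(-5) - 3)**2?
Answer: 7436/9 ≈ 826.22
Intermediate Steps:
G = -2/3 (G = -1/6*4 = -2/3 ≈ -0.66667)
r(q) = -2/3 + q (r(q) = q - 2/3 = -2/3 + q)
b = 676/9 (b = ((-2/3 - 5) - 3)**2 = (-17/3 - 3)**2 = (-26/3)**2 = 676/9 ≈ 75.111)
O = 4 (O = 2**2 = 4)
b*(s(S) + O) = 676*(7 + 4)/9 = (676/9)*11 = 7436/9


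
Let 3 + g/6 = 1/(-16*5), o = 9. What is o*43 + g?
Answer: 14757/40 ≈ 368.92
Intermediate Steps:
g = -723/40 (g = -18 + 6/((-16*5)) = -18 + 6/((-4*20)) = -18 + 6/(-80) = -18 + 6*(-1/80) = -18 - 3/40 = -723/40 ≈ -18.075)
o*43 + g = 9*43 - 723/40 = 387 - 723/40 = 14757/40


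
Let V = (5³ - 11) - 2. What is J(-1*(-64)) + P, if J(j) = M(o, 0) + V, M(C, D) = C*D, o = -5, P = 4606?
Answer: 4718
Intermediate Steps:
V = 112 (V = (125 - 11) - 2 = 114 - 2 = 112)
J(j) = 112 (J(j) = -5*0 + 112 = 0 + 112 = 112)
J(-1*(-64)) + P = 112 + 4606 = 4718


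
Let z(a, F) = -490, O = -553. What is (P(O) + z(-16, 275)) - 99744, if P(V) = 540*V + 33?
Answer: -398821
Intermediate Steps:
P(V) = 33 + 540*V
(P(O) + z(-16, 275)) - 99744 = ((33 + 540*(-553)) - 490) - 99744 = ((33 - 298620) - 490) - 99744 = (-298587 - 490) - 99744 = -299077 - 99744 = -398821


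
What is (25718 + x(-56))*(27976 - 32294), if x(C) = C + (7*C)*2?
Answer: -107423204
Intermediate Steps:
x(C) = 15*C (x(C) = C + 14*C = 15*C)
(25718 + x(-56))*(27976 - 32294) = (25718 + 15*(-56))*(27976 - 32294) = (25718 - 840)*(-4318) = 24878*(-4318) = -107423204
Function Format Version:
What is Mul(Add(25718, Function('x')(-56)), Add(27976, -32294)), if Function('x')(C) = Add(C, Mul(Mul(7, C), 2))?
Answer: -107423204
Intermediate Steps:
Function('x')(C) = Mul(15, C) (Function('x')(C) = Add(C, Mul(14, C)) = Mul(15, C))
Mul(Add(25718, Function('x')(-56)), Add(27976, -32294)) = Mul(Add(25718, Mul(15, -56)), Add(27976, -32294)) = Mul(Add(25718, -840), -4318) = Mul(24878, -4318) = -107423204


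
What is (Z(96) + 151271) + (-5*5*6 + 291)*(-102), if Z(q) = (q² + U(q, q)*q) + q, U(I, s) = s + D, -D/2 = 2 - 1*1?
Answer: 155225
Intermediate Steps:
D = -2 (D = -2*(2 - 1*1) = -2*(2 - 1) = -2*1 = -2)
U(I, s) = -2 + s (U(I, s) = s - 2 = -2 + s)
Z(q) = q + q² + q*(-2 + q) (Z(q) = (q² + (-2 + q)*q) + q = (q² + q*(-2 + q)) + q = q + q² + q*(-2 + q))
(Z(96) + 151271) + (-5*5*6 + 291)*(-102) = (96*(-1 + 2*96) + 151271) + (-5*5*6 + 291)*(-102) = (96*(-1 + 192) + 151271) + (-25*6 + 291)*(-102) = (96*191 + 151271) + (-150 + 291)*(-102) = (18336 + 151271) + 141*(-102) = 169607 - 14382 = 155225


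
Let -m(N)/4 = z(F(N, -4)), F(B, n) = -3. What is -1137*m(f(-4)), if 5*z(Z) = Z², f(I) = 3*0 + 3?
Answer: 40932/5 ≈ 8186.4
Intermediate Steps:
f(I) = 3 (f(I) = 0 + 3 = 3)
z(Z) = Z²/5
m(N) = -36/5 (m(N) = -4*(-3)²/5 = -4*9/5 = -36/5)
-1137*m(f(-4)) = -1137*(-36/5) = 40932/5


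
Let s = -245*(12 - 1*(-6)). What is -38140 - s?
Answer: -33730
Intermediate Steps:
s = -4410 (s = -245*(12 + 6) = -245*18 = -4410)
-38140 - s = -38140 - 1*(-4410) = -38140 + 4410 = -33730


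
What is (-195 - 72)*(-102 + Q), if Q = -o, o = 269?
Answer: 99057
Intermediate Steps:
Q = -269 (Q = -1*269 = -269)
(-195 - 72)*(-102 + Q) = (-195 - 72)*(-102 - 269) = -267*(-371) = 99057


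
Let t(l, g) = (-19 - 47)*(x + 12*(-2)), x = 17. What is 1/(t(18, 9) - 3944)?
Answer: -1/3482 ≈ -0.00028719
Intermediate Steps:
t(l, g) = 462 (t(l, g) = (-19 - 47)*(17 + 12*(-2)) = -66*(17 - 24) = -66*(-7) = 462)
1/(t(18, 9) - 3944) = 1/(462 - 3944) = 1/(-3482) = -1/3482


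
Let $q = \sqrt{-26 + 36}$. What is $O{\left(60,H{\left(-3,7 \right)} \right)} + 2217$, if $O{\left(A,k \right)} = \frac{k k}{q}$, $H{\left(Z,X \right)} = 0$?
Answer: $2217$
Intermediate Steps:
$q = \sqrt{10} \approx 3.1623$
$O{\left(A,k \right)} = \frac{\sqrt{10} k^{2}}{10}$ ($O{\left(A,k \right)} = \frac{k k}{\sqrt{10}} = k^{2} \frac{\sqrt{10}}{10} = \frac{\sqrt{10} k^{2}}{10}$)
$O{\left(60,H{\left(-3,7 \right)} \right)} + 2217 = \frac{\sqrt{10} \cdot 0^{2}}{10} + 2217 = \frac{1}{10} \sqrt{10} \cdot 0 + 2217 = 0 + 2217 = 2217$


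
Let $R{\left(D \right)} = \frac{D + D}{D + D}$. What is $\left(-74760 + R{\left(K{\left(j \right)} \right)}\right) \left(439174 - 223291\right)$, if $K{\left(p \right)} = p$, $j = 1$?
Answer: $-16139197197$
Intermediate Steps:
$R{\left(D \right)} = 1$ ($R{\left(D \right)} = \frac{2 D}{2 D} = 2 D \frac{1}{2 D} = 1$)
$\left(-74760 + R{\left(K{\left(j \right)} \right)}\right) \left(439174 - 223291\right) = \left(-74760 + 1\right) \left(439174 - 223291\right) = \left(-74759\right) 215883 = -16139197197$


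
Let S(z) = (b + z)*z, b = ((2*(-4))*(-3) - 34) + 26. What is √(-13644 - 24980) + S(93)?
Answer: 10137 + 4*I*√2414 ≈ 10137.0 + 196.53*I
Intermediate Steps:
b = 16 (b = (-8*(-3) - 34) + 26 = (24 - 34) + 26 = -10 + 26 = 16)
S(z) = z*(16 + z) (S(z) = (16 + z)*z = z*(16 + z))
√(-13644 - 24980) + S(93) = √(-13644 - 24980) + 93*(16 + 93) = √(-38624) + 93*109 = 4*I*√2414 + 10137 = 10137 + 4*I*√2414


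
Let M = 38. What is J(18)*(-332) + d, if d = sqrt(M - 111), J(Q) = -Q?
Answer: 5976 + I*sqrt(73) ≈ 5976.0 + 8.544*I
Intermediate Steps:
d = I*sqrt(73) (d = sqrt(38 - 111) = sqrt(-73) = I*sqrt(73) ≈ 8.544*I)
J(18)*(-332) + d = -1*18*(-332) + I*sqrt(73) = -18*(-332) + I*sqrt(73) = 5976 + I*sqrt(73)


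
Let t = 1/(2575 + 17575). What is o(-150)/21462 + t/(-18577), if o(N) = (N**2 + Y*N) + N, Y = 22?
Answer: 1188486792673/1338966069350 ≈ 0.88762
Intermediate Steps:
o(N) = N**2 + 23*N (o(N) = (N**2 + 22*N) + N = N**2 + 23*N)
t = 1/20150 ≈ 4.9628e-5
o(-150)/21462 + t/(-18577) = -150*(23 - 150)/21462 + (1/20150)/(-18577) = -150*(-127)*(1/21462) + (1/20150)*(-1/18577) = 19050*(1/21462) - 1/374326550 = 3175/3577 - 1/374326550 = 1188486792673/1338966069350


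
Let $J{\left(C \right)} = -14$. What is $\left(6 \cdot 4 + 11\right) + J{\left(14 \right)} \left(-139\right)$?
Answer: $1981$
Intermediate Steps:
$\left(6 \cdot 4 + 11\right) + J{\left(14 \right)} \left(-139\right) = \left(6 \cdot 4 + 11\right) - -1946 = \left(24 + 11\right) + 1946 = 35 + 1946 = 1981$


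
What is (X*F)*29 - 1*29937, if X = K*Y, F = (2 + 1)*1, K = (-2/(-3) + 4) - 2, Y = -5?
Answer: -31097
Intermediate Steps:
K = 8/3 (K = (-2*(-1/3) + 4) - 2 = (2/3 + 4) - 2 = 14/3 - 2 = 8/3 ≈ 2.6667)
F = 3 (F = 3*1 = 3)
X = -40/3 (X = (8/3)*(-5) = -40/3 ≈ -13.333)
(X*F)*29 - 1*29937 = -40/3*3*29 - 1*29937 = -40*29 - 29937 = -1160 - 29937 = -31097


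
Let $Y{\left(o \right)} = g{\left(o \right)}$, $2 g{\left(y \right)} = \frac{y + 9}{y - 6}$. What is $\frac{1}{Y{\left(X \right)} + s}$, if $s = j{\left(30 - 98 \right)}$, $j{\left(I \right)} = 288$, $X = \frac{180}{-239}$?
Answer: $\frac{1076}{309231} \approx 0.0034796$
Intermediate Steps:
$g{\left(y \right)} = \frac{9 + y}{2 \left(-6 + y\right)}$ ($g{\left(y \right)} = \frac{\left(y + 9\right) \frac{1}{y - 6}}{2} = \frac{\left(9 + y\right) \frac{1}{-6 + y}}{2} = \frac{\frac{1}{-6 + y} \left(9 + y\right)}{2} = \frac{9 + y}{2 \left(-6 + y\right)}$)
$X = - \frac{180}{239}$ ($X = 180 \left(- \frac{1}{239}\right) = - \frac{180}{239} \approx -0.75314$)
$Y{\left(o \right)} = \frac{9 + o}{2 \left(-6 + o\right)}$
$s = 288$
$\frac{1}{Y{\left(X \right)} + s} = \frac{1}{\frac{9 - \frac{180}{239}}{2 \left(-6 - \frac{180}{239}\right)} + 288} = \frac{1}{\frac{1}{2} \frac{1}{- \frac{1614}{239}} \cdot \frac{1971}{239} + 288} = \frac{1}{\frac{1}{2} \left(- \frac{239}{1614}\right) \frac{1971}{239} + 288} = \frac{1}{- \frac{657}{1076} + 288} = \frac{1}{\frac{309231}{1076}} = \frac{1076}{309231}$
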